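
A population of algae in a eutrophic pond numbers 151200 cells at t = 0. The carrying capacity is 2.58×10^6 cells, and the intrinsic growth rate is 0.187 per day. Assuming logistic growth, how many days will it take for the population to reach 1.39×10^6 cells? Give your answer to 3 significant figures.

15.7 days

A = (K − N₀)/N₀ = (2.58×10^6 − 151200)/151200 = 16.063.
Solve 2.58×10^6/(1 + 16.063·e^(−0.187t)) = 1.39×10^6: 1 + 16.063·e^(−0.187t) = 1.8561, so e^(−0.187t) = 0.0532957.
−0.187·t = ln(0.0532957) = -2.9319, so t = 2.9319/0.187 = 15.679.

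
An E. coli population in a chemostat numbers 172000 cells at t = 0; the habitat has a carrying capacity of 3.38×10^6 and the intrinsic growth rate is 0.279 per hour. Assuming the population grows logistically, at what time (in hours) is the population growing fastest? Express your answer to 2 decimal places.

Logistic growth is fastest at N = K/2 = 1.69×10^6.
A = (K − N₀)/N₀ = 18.651. Set K/(1 + A·e^(−rt)) = K/2 → A·e^(−rt) = 1.
e^(−0.279t) = 1/18.651 = 0.053616, so t = ln(18.651)/0.279 = 2.9259/0.279 = 10.487.

10.49 hours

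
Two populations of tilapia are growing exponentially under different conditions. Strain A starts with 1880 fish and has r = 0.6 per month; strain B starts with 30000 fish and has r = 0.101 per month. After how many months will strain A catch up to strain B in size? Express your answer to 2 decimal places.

5.55 months

Set 1880·e^(0.6t) = 30000·e^(0.101t).
e^((0.6 − 0.101)t) = 30000/1880 → e^(0.499·t) = 15.957.
0.499·t = ln(15.957) = 2.7699, so t = 2.7699/0.499 = 5.551.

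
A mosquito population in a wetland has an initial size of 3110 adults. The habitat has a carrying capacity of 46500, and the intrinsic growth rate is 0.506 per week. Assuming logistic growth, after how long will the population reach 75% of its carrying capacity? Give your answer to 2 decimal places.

7.38 weeks

A = (K − N₀)/N₀ = (46500 − 3110)/3110 = 13.952.
Solve 46500/(1 + 13.952·e^(−0.506t)) = 34875: 1 + 13.952·e^(−0.506t) = 1.3333, so e^(−0.506t) = 0.0238918.
−0.506·t = ln(0.0238918) = -3.7342, so t = 3.7342/0.506 = 7.3799.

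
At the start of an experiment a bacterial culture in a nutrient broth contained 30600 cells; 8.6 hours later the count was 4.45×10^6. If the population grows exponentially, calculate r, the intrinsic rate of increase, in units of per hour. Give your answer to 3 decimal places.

From N(t) = N₀·e^(rt): e^(r·8.6) = 4.45×10^6/30600 = 145.42.
r·8.6 = ln(145.42) = 4.9797, so r = 4.9797/8.6 = 0.57903.

0.579 per hour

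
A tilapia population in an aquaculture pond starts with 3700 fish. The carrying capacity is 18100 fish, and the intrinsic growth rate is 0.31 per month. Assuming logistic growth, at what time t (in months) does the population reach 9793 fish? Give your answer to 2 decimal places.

4.91 months

A = (K − N₀)/N₀ = (18100 − 3700)/3700 = 3.8919.
Solve 18100/(1 + 3.8919·e^(−0.31t)) = 9793: 1 + 3.8919·e^(−0.31t) = 1.8483, so e^(−0.31t) = 0.217955.
−0.31·t = ln(0.217955) = -1.5235, so t = 1.5235/0.31 = 4.9144.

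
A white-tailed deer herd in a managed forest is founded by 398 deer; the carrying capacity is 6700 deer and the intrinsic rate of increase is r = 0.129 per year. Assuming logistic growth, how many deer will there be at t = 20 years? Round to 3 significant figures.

3050 deer

A = (K − N₀)/N₀ = (6700 − 398)/398 = 15.834.
N(t) = K/(1 + A·e^(−rt)) = 6700/(1 + 15.834×e^(−0.129×20)).
e^(−2.58) = 0.075774; denominator = 1 + 15.834×0.075774 = 2.1998.
N = 6700/2.1998 = 3045.71.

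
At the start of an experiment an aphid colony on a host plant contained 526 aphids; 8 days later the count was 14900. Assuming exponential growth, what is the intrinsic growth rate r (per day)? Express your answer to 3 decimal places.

0.418 per day

From N(t) = N₀·e^(rt): e^(r·8) = 14900/526 = 28.327.
r·8 = ln(28.327) = 3.3438, so r = 3.3438/8 = 0.41798.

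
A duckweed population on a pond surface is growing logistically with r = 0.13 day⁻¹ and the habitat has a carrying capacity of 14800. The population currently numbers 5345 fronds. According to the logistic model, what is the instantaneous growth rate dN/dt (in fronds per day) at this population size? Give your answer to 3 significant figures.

dN/dt = rN(1 − N/K) = 0.13 × 5345 × (1 − 5345/14800).
1 − 5345/14800 = 0.63885; dN/dt = 0.13 × 5345 × 0.63885 = 443.91.

444 fronds per day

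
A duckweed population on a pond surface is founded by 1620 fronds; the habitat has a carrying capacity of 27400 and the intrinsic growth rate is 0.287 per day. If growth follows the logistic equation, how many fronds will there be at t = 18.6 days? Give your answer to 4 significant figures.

25450 fronds

A = (K − N₀)/N₀ = (27400 − 1620)/1620 = 15.914.
N(t) = K/(1 + A·e^(−rt)) = 27400/(1 + 15.914×e^(−0.287×18.6)).
e^(−5.338) = 0.0048045; denominator = 1 + 15.914×0.0048045 = 1.0765.
N = 27400/1.0765 = 25453.9.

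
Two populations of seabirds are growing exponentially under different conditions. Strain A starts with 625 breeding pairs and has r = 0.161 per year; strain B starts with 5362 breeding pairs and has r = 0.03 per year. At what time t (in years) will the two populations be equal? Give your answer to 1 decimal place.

16.4 years

Set 625·e^(0.161t) = 5362·e^(0.03t).
e^((0.161 − 0.03)t) = 5362/625 → e^(0.131·t) = 8.5792.
0.131·t = ln(8.5792) = 2.1493, so t = 2.1493/0.131 = 16.407.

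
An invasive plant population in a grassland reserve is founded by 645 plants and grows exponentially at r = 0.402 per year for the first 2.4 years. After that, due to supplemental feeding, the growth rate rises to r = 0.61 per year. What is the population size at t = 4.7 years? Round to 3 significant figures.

6880 plants

Phase 1: N(2.4) = 645·e^(0.402×2.4) = 645·e^0.9648 = 1692.65.
Phase 2 runs for 4.7 − 2.4 = 2.3 years at r = 0.61.
N(4.7) = 1692.65·e^(0.61×2.3) = 1692.65·e^1.403 = 6884.66.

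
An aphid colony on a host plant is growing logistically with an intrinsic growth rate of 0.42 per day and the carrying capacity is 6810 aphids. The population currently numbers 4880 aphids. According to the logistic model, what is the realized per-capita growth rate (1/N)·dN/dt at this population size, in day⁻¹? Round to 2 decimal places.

(1/N)·dN/dt = r(1 − N/K) = 0.42 × (1 − 4880/6810).
= 0.42 × 0.28341 = 0.11903.

0.12 per day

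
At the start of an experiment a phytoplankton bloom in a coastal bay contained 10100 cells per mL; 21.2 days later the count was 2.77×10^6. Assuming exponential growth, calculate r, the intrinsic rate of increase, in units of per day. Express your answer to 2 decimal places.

From N(t) = N₀·e^(rt): e^(r·21.2) = 2.77×10^6/10100 = 274.26.
r·21.2 = ln(274.26) = 5.6141, so r = 5.6141/21.2 = 0.26481.

0.26 per day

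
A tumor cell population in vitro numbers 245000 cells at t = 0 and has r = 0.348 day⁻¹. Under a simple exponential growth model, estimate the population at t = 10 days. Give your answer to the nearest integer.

7952632 cells

N(t) = N₀·e^(rt) = 245000 × e^(0.348×10) = 245000 × e^3.48.
e^3.48 ≈ 32.46, so N ≈ 245000 × 32.46 = 7.952632×10^6.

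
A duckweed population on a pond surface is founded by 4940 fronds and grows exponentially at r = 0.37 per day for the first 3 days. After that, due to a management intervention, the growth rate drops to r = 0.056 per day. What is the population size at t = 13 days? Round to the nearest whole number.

Phase 1: N(3) = 4940·e^(0.37×3) = 4940·e^1.11 = 14989.7.
Phase 2 runs for 13 − 3 = 10 days at r = 0.056.
N(13) = 14989.7·e^(0.056×10) = 14989.7·e^0.56 = 26242.1.

26242 fronds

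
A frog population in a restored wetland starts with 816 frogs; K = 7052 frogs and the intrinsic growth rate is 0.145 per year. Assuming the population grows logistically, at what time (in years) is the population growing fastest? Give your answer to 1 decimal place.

Logistic growth is fastest at N = K/2 = 3526.
A = (K − N₀)/N₀ = 7.6422. Set K/(1 + A·e^(−rt)) = K/2 → A·e^(−rt) = 1.
e^(−0.145t) = 1/7.6422 = 0.130853, so t = ln(7.6422)/0.145 = 2.0337/0.145 = 14.025.

14.0 years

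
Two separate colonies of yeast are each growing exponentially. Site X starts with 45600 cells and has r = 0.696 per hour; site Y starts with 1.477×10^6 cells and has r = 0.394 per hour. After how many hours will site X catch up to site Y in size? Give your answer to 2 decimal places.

11.52 hours

Set 45600·e^(0.696t) = 1.477×10^6·e^(0.394t).
e^((0.696 − 0.394)t) = 1.477×10^6/45600 → e^(0.302·t) = 32.39.
0.302·t = ln(32.39) = 3.4779, so t = 3.4779/0.302 = 11.516.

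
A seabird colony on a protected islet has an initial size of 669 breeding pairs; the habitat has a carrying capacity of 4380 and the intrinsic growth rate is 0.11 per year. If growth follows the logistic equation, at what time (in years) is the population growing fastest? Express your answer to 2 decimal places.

15.58 years

Logistic growth is fastest at N = K/2 = 2190.
A = (K − N₀)/N₀ = 5.5471. Set K/(1 + A·e^(−rt)) = K/2 → A·e^(−rt) = 1.
e^(−0.11t) = 1/5.5471 = 0.180275, so t = ln(5.5471)/0.11 = 1.7133/0.11 = 15.575.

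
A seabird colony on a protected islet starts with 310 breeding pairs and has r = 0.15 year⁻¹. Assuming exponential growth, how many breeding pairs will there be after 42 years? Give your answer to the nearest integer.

168817 breeding pairs

N(t) = N₀·e^(rt) = 310 × e^(0.15×42) = 310 × e^6.3.
e^6.3 ≈ 544.57, so N ≈ 310 × 544.57 = 168817.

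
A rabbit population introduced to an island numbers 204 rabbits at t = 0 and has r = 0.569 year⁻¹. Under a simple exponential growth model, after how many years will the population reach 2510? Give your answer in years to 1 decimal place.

Set N₀·e^(rt) = 2510: e^(0.569·t) = 2510/204 = 12.304.
0.569·t = ln(12.304) = 2.5099, so t = 2.5099/0.569 = 4.4111.

4.4 years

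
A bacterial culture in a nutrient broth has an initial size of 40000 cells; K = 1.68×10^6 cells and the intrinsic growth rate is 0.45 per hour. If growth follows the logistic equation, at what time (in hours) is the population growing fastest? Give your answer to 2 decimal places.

8.25 hours

Logistic growth is fastest at N = K/2 = 840000.
A = (K − N₀)/N₀ = 41. Set K/(1 + A·e^(−rt)) = K/2 → A·e^(−rt) = 1.
e^(−0.45t) = 1/41 = 0.0243902, so t = ln(41)/0.45 = 3.7136/0.45 = 8.2524.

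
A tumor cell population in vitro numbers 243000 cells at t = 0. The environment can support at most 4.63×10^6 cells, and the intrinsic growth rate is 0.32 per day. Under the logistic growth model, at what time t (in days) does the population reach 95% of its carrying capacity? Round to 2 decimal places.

18.24 days

A = (K − N₀)/N₀ = (4.63×10^6 − 243000)/243000 = 18.053.
Solve 4.63×10^6/(1 + 18.053·e^(−0.32t)) = 4.3985×10^6: 1 + 18.053·e^(−0.32t) = 1.0526, so e^(−0.32t) = 0.00291531.
−0.32·t = ln(0.00291531) = -5.8378, so t = 5.8378/0.32 = 18.243.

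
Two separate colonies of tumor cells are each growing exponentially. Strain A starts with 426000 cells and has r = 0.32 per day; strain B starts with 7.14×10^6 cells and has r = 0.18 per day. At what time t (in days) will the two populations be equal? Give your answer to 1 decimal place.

20.1 days

Set 426000·e^(0.32t) = 7.14×10^6·e^(0.18t).
e^((0.32 − 0.18)t) = 7.14×10^6/426000 → e^(0.14·t) = 16.761.
0.14·t = ln(16.761) = 2.819, so t = 2.819/0.14 = 20.136.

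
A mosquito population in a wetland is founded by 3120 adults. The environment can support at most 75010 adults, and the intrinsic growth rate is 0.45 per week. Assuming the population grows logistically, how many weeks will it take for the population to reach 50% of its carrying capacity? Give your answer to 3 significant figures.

A = (K − N₀)/N₀ = (75010 − 3120)/3120 = 23.042.
Solve 75010/(1 + 23.042·e^(−0.45t)) = 37505: 1 + 23.042·e^(−0.45t) = 2, so e^(−0.45t) = 0.0433996.
−0.45·t = ln(0.0433996) = -3.1373, so t = 3.1373/0.45 = 6.9718.

6.97 weeks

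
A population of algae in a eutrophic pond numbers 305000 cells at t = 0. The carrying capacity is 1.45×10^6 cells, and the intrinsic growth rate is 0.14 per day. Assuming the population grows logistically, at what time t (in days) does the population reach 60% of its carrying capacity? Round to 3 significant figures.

12.3 days

A = (K − N₀)/N₀ = (1.45×10^6 − 305000)/305000 = 3.7541.
Solve 1.45×10^6/(1 + 3.7541·e^(−0.14t)) = 870000: 1 + 3.7541·e^(−0.14t) = 1.6667, so e^(−0.14t) = 0.177584.
−0.14·t = ln(0.177584) = -1.7283, so t = 1.7283/0.14 = 12.345.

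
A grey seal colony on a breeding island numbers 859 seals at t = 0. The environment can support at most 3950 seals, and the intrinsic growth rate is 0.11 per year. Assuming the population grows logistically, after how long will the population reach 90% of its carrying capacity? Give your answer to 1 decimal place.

31.6 years

A = (K − N₀)/N₀ = (3950 − 859)/859 = 3.5984.
Solve 3950/(1 + 3.5984·e^(−0.11t)) = 3555: 1 + 3.5984·e^(−0.11t) = 1.1111, so e^(−0.11t) = 0.0308782.
−0.11·t = ln(0.0308782) = -3.4777, so t = 3.4777/0.11 = 31.616.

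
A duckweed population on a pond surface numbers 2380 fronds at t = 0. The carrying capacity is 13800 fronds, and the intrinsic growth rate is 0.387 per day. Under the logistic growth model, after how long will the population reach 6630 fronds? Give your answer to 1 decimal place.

3.9 days

A = (K − N₀)/N₀ = (13800 − 2380)/2380 = 4.7983.
Solve 13800/(1 + 4.7983·e^(−0.387t)) = 6630: 1 + 4.7983·e^(−0.387t) = 2.0814, so e^(−0.387t) = 0.225381.
−0.387·t = ln(0.225381) = -1.49, so t = 1.49/0.387 = 3.85.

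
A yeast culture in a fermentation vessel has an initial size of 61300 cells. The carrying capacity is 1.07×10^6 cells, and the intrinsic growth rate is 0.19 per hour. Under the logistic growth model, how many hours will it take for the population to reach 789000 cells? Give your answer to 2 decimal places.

20.17 hours

A = (K − N₀)/N₀ = (1.07×10^6 − 61300)/61300 = 16.455.
Solve 1.07×10^6/(1 + 16.455·e^(−0.19t)) = 789000: 1 + 16.455·e^(−0.19t) = 1.3561, so e^(−0.19t) = 0.0216435.
−0.19·t = ln(0.0216435) = -3.833, so t = 3.833/0.19 = 20.174.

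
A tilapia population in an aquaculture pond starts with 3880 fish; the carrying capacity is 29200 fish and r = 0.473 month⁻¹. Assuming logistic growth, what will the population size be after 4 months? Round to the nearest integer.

14719 fish

A = (K − N₀)/N₀ = (29200 − 3880)/3880 = 6.5258.
N(t) = K/(1 + A·e^(−rt)) = 29200/(1 + 6.5258×e^(−0.473×4)).
e^(−1.892) = 0.15077; denominator = 1 + 6.5258×0.15077 = 1.9839.
N = 29200/1.9839 = 14718.6.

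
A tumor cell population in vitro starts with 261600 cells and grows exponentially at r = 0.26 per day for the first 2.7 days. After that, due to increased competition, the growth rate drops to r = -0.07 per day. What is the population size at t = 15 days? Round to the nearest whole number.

223144 cells

Phase 1: N(2.7) = 261600·e^(0.26×2.7) = 261600·e^0.702 = 527852.
Phase 2 runs for 15 − 2.7 = 12.3 days at r = -0.07.
N(15) = 527852·e^(-0.07×12.3) = 527852·e^-0.861 = 223144.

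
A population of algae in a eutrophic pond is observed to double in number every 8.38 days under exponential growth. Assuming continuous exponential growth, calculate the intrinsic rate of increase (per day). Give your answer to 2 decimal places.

0.08 per day

r = ln(2)/t_d = 0.6931/8.38 = 0.082714.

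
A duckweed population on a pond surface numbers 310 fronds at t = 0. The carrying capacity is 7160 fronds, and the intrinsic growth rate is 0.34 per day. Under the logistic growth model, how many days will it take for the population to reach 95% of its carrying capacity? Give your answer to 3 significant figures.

A = (K − N₀)/N₀ = (7160 − 310)/310 = 22.097.
Solve 7160/(1 + 22.097·e^(−0.34t)) = 6802: 1 + 22.097·e^(−0.34t) = 1.0526, so e^(−0.34t) = 0.00238187.
−0.34·t = ln(0.00238187) = -6.0399, so t = 6.0399/0.34 = 17.764.

17.8 days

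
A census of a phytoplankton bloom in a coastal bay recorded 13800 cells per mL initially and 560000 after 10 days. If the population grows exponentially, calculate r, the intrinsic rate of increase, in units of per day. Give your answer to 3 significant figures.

0.370 per day

From N(t) = N₀·e^(rt): e^(r·10) = 560000/13800 = 40.58.
r·10 = ln(40.58) = 3.7033, so r = 3.7033/10 = 0.37033.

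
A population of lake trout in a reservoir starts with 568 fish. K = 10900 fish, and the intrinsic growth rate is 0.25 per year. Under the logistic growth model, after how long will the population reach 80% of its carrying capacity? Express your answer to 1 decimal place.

17.1 years

A = (K − N₀)/N₀ = (10900 − 568)/568 = 18.19.
Solve 10900/(1 + 18.19·e^(−0.25t)) = 8720: 1 + 18.19·e^(−0.25t) = 1.25, so e^(−0.25t) = 0.0137437.
−0.25·t = ln(0.0137437) = -4.2872, so t = 4.2872/0.25 = 17.149.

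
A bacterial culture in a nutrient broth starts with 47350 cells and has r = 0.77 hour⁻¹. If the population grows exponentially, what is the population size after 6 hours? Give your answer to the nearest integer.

N(t) = N₀·e^(rt) = 47350 × e^(0.77×6) = 47350 × e^4.62.
e^4.62 ≈ 101.49, so N ≈ 47350 × 101.49 = 4.805742×10^6.

4805742 cells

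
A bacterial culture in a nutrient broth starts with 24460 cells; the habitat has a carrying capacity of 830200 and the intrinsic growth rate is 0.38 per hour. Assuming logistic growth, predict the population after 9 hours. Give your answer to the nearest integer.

A = (K − N₀)/N₀ = (830200 − 24460)/24460 = 32.941.
N(t) = K/(1 + A·e^(−rt)) = 830200/(1 + 32.941×e^(−0.38×9)).
e^(−3.42) = 0.032712; denominator = 1 + 32.941×0.032712 = 2.0776.
N = 830200/2.0776 = 399599.

399599 cells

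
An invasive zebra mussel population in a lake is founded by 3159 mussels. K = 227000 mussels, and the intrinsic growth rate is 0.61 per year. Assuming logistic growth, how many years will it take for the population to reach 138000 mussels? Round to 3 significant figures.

A = (K − N₀)/N₀ = (227000 − 3159)/3159 = 70.858.
Solve 227000/(1 + 70.858·e^(−0.61t)) = 138000: 1 + 70.858·e^(−0.61t) = 1.6449, so e^(−0.61t) = 0.00910167.
−0.61·t = ln(0.00910167) = -4.6993, so t = 4.6993/0.61 = 7.7038.

7.70 years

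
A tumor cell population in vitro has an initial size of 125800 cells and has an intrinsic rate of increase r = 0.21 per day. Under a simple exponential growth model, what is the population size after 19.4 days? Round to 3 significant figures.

N(t) = N₀·e^(rt) = 125800 × e^(0.21×19.4) = 125800 × e^4.074.
e^4.074 ≈ 58.792, so N ≈ 125800 × 58.792 = 7.395991×10^6.

7400000 cells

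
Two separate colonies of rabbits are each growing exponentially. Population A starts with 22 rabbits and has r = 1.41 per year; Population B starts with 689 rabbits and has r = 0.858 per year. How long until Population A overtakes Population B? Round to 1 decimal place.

6.2 years

Set 22·e^(1.41t) = 689·e^(0.858t).
e^((1.41 − 0.858)t) = 689/22 → e^(0.552·t) = 31.318.
0.552·t = ln(31.318) = 3.4442, so t = 3.4442/0.552 = 6.2395.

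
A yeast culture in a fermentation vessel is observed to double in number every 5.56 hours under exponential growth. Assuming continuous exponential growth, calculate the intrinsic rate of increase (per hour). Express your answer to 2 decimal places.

r = ln(2)/t_d = 0.6931/5.56 = 0.12467.

0.12 per hour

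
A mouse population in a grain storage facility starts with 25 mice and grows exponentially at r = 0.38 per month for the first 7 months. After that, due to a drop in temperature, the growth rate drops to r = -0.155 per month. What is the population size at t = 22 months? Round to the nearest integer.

Phase 1: N(7) = 25·e^(0.38×7) = 25·e^2.66 = 357.407.
Phase 2 runs for 22 − 7 = 15 months at r = -0.155.
N(22) = 357.407·e^(-0.155×15) = 357.407·e^-2.325 = 34.9485.

35 mice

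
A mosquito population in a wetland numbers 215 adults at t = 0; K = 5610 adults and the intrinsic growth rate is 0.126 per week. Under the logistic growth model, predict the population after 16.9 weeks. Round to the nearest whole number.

A = (K − N₀)/N₀ = (5610 − 215)/215 = 25.093.
N(t) = K/(1 + A·e^(−rt)) = 5610/(1 + 25.093×e^(−0.126×16.9)).
e^(−2.129) = 0.11891; denominator = 1 + 25.093×0.11891 = 3.9838.
N = 5610/3.9838 = 1408.21.

1408 adults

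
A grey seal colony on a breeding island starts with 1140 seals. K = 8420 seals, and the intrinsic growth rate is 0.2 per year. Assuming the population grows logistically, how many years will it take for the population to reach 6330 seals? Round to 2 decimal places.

A = (K − N₀)/N₀ = (8420 − 1140)/1140 = 6.386.
Solve 8420/(1 + 6.386·e^(−0.2t)) = 6330: 1 + 6.386·e^(−0.2t) = 1.3302, so e^(−0.2t) = 0.051703.
−0.2·t = ln(0.051703) = -2.9622, so t = 2.9622/0.2 = 14.811.

14.81 years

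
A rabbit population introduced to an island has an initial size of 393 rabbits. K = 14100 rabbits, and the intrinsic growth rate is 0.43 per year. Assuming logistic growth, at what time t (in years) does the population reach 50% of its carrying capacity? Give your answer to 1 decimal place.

8.3 years

A = (K − N₀)/N₀ = (14100 − 393)/393 = 34.878.
Solve 14100/(1 + 34.878·e^(−0.43t)) = 7050: 1 + 34.878·e^(−0.43t) = 2, so e^(−0.43t) = 0.0286715.
−0.43·t = ln(0.0286715) = -3.5519, so t = 3.5519/0.43 = 8.2601.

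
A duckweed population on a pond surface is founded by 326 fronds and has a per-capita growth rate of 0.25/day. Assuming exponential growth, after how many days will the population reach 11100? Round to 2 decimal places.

Set N₀·e^(rt) = 11100: e^(0.25·t) = 11100/326 = 34.049.
0.25·t = ln(34.049) = 3.5278, so t = 3.5278/0.25 = 14.111.

14.11 days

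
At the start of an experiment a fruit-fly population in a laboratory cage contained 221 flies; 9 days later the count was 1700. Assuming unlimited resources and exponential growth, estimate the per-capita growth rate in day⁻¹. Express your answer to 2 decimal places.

From N(t) = N₀·e^(rt): e^(r·9) = 1700/221 = 7.6923.
r·9 = ln(7.6923) = 2.0402, so r = 2.0402/9 = 0.22669.

0.23 per day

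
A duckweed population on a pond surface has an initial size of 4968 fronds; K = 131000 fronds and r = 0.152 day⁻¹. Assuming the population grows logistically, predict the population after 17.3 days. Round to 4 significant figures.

A = (K − N₀)/N₀ = (131000 − 4968)/4968 = 25.369.
N(t) = K/(1 + A·e^(−rt)) = 131000/(1 + 25.369×e^(−0.152×17.3)).
e^(−2.63) = 0.072107; denominator = 1 + 25.369×0.072107 = 2.8293.
N = 131000/2.8293 = 46301.7.

46300 fronds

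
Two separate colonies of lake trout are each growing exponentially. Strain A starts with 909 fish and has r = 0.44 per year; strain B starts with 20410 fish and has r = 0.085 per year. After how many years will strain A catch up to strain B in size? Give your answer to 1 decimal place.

Set 909·e^(0.44t) = 20410·e^(0.085t).
e^((0.44 − 0.085)t) = 20410/909 → e^(0.355·t) = 22.453.
0.355·t = ln(22.453) = 3.1114, so t = 3.1114/0.355 = 8.7646.

8.8 years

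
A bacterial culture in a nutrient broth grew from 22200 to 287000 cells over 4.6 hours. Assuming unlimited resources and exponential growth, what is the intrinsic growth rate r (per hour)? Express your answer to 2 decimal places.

From N(t) = N₀·e^(rt): e^(r·4.6) = 287000/22200 = 12.928.
r·4.6 = ln(12.928) = 2.5594, so r = 2.5594/4.6 = 0.55639.

0.56 per hour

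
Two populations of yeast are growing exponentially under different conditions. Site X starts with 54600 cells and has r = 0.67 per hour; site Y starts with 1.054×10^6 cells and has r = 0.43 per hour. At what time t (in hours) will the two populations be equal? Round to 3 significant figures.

12.3 hours

Set 54600·e^(0.67t) = 1.054×10^6·e^(0.43t).
e^((0.67 − 0.43)t) = 1.054×10^6/54600 → e^(0.24·t) = 19.304.
0.24·t = ln(19.304) = 2.9603, so t = 2.9603/0.24 = 12.335.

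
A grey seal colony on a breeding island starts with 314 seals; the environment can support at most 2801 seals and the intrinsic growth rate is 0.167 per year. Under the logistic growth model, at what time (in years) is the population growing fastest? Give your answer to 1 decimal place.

12.4 years

Logistic growth is fastest at N = K/2 = 1400.5.
A = (K − N₀)/N₀ = 7.9204. Set K/(1 + A·e^(−rt)) = K/2 → A·e^(−rt) = 1.
e^(−0.167t) = 1/7.9204 = 0.126257, so t = ln(7.9204)/0.167 = 2.0694/0.167 = 12.392.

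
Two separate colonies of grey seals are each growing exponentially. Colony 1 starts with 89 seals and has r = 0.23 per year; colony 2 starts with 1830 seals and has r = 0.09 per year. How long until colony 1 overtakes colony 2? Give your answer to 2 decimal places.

Set 89·e^(0.23t) = 1830·e^(0.09t).
e^((0.23 − 0.09)t) = 1830/89 → e^(0.14·t) = 20.562.
0.14·t = ln(20.562) = 3.0234, so t = 3.0234/0.14 = 21.596.

21.60 years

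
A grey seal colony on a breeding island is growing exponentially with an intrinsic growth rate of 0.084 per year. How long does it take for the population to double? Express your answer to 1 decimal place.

8.3 years

Doubling time t_d = ln(2)/r = 0.6931/0.084 = 8.2518.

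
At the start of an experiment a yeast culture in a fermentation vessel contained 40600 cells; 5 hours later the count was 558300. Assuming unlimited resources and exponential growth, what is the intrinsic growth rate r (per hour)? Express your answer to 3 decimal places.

From N(t) = N₀·e^(rt): e^(r·5) = 558300/40600 = 13.751.
r·5 = ln(13.751) = 2.6211, so r = 2.6211/5 = 0.52423.

0.524 per hour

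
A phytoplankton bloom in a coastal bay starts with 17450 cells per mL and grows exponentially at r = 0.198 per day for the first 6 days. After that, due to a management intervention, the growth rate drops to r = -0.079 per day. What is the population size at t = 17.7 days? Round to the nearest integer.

22715 cells per mL

Phase 1: N(6) = 17450·e^(0.198×6) = 17450·e^1.188 = 57245.
Phase 2 runs for 17.7 − 6 = 11.7 days at r = -0.079.
N(17.7) = 57245·e^(-0.079×11.7) = 57245·e^-0.9243 = 22715.3.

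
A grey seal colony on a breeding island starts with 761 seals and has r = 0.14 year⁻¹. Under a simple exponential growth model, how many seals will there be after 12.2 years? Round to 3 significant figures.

N(t) = N₀·e^(rt) = 761 × e^(0.14×12.2) = 761 × e^1.708.
e^1.708 ≈ 5.5179, so N ≈ 761 × 5.5179 = 4199.13.

4200 seals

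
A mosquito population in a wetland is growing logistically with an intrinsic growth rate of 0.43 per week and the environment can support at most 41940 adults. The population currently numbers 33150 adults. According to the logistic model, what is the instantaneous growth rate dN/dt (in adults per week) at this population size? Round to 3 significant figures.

dN/dt = rN(1 − N/K) = 0.43 × 33150 × (1 − 33150/41940).
1 − 33150/41940 = 0.20959; dN/dt = 0.43 × 33150 × 0.20959 = 2987.5.

2990 adults per week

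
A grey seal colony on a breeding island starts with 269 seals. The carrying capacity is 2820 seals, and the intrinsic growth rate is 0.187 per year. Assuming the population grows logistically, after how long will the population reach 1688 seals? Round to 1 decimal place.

A = (K − N₀)/N₀ = (2820 − 269)/269 = 9.4833.
Solve 2820/(1 + 9.4833·e^(−0.187t)) = 1688: 1 + 9.4833·e^(−0.187t) = 1.6706, so e^(−0.187t) = 0.0707157.
−0.187·t = ln(0.0707157) = -2.6491, so t = 2.6491/0.187 = 14.166.

14.2 years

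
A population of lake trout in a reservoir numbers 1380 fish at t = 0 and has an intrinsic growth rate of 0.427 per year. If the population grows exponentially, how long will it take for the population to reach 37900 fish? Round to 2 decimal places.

7.76 years

Set N₀·e^(rt) = 37900: e^(0.427·t) = 37900/1380 = 27.464.
0.427·t = ln(27.464) = 3.3129, so t = 3.3129/0.427 = 7.7585.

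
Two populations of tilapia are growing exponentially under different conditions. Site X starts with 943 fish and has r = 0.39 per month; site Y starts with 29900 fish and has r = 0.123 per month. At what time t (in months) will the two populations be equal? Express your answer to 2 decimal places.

Set 943·e^(0.39t) = 29900·e^(0.123t).
e^((0.39 − 0.123)t) = 29900/943 → e^(0.267·t) = 31.707.
0.267·t = ln(31.707) = 3.4565, so t = 3.4565/0.267 = 12.946.

12.95 months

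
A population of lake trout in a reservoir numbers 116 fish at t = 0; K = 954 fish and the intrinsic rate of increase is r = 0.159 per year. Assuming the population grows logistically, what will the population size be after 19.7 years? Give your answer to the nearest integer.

725 fish

A = (K − N₀)/N₀ = (954 − 116)/116 = 7.2241.
N(t) = K/(1 + A·e^(−rt)) = 954/(1 + 7.2241×e^(−0.159×19.7)).
e^(−3.132) = 0.043617; denominator = 1 + 7.2241×0.043617 = 1.3151.
N = 954/1.3151 = 725.421.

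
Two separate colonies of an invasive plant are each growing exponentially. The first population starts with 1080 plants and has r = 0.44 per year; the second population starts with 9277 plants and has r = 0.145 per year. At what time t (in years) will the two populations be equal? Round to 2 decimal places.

Set 1080·e^(0.44t) = 9277·e^(0.145t).
e^((0.44 − 0.145)t) = 9277/1080 → e^(0.295·t) = 8.5898.
0.295·t = ln(8.5898) = 2.1506, so t = 2.1506/0.295 = 7.2901.

7.29 years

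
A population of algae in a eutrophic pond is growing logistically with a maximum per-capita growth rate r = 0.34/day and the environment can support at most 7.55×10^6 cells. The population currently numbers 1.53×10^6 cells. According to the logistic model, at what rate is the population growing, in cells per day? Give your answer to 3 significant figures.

415000 cells per day

dN/dt = rN(1 − N/K) = 0.34 × 1.53×10^6 × (1 − 1.53×10^6/7.55×10^6).
1 − 1.53×10^6/7.55×10^6 = 0.79735; dN/dt = 0.34 × 1.53×10^6 × 0.79735 = 4.14782×10^5.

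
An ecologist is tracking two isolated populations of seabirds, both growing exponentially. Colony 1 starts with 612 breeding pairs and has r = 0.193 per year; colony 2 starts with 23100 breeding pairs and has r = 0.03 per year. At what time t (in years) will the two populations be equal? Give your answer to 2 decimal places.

22.28 years

Set 612·e^(0.193t) = 23100·e^(0.03t).
e^((0.193 − 0.03)t) = 23100/612 → e^(0.163·t) = 37.745.
0.163·t = ln(37.745) = 3.6309, so t = 3.6309/0.163 = 22.275.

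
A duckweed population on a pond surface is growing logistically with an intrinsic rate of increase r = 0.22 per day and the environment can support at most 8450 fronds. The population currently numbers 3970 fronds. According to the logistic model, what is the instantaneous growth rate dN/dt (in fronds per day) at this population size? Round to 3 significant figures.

463 fronds per day

dN/dt = rN(1 − N/K) = 0.22 × 3970 × (1 − 3970/8450).
1 − 3970/8450 = 0.53018; dN/dt = 0.22 × 3970 × 0.53018 = 463.06.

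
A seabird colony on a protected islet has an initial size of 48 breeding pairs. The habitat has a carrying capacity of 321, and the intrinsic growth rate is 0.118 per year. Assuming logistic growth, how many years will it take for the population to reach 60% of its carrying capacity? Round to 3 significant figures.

A = (K − N₀)/N₀ = (321 − 48)/48 = 5.6875.
Solve 321/(1 + 5.6875·e^(−0.118t)) = 192.6: 1 + 5.6875·e^(−0.118t) = 1.6667, so e^(−0.118t) = 0.117216.
−0.118·t = ln(0.117216) = -2.1437, so t = 2.1437/0.118 = 18.167.

18.2 years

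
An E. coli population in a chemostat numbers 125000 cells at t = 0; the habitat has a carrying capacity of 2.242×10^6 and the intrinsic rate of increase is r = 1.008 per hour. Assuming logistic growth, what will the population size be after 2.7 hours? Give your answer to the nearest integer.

A = (K − N₀)/N₀ = (2.242×10^6 − 125000)/125000 = 16.936.
N(t) = K/(1 + A·e^(−rt)) = 2.242×10^6/(1 + 16.936×e^(−1.008×2.7)).
e^(−2.722) = 0.065769; denominator = 1 + 16.936×0.065769 = 2.1139.
N = 2.242×10^6/2.1139 = 1.060613×10^6.

1060613 cells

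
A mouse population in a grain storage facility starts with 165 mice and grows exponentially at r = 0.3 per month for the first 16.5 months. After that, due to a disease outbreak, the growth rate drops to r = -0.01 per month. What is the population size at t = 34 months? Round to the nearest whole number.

19554 mice

Phase 1: N(16.5) = 165·e^(0.3×16.5) = 165·e^4.95 = 23293.9.
Phase 2 runs for 34 − 16.5 = 17.5 months at r = -0.01.
N(34) = 23293.9·e^(-0.01×17.5) = 23293.9·e^-0.175 = 19554.2.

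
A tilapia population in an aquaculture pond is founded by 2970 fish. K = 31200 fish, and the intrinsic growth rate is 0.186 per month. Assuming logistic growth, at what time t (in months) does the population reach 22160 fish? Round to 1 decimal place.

16.9 months

A = (K − N₀)/N₀ = (31200 − 2970)/2970 = 9.5051.
Solve 31200/(1 + 9.5051·e^(−0.186t)) = 22160: 1 + 9.5051·e^(−0.186t) = 1.4079, so e^(−0.186t) = 0.0429185.
−0.186·t = ln(0.0429185) = -3.1485, so t = 3.1485/0.186 = 16.927.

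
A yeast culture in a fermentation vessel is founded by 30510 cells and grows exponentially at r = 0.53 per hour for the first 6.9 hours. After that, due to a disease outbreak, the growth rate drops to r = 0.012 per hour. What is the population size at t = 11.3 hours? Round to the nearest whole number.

Phase 1: N(6.9) = 30510·e^(0.53×6.9) = 30510·e^3.657 = 1.182108×10^6.
Phase 2 runs for 11.3 − 6.9 = 4.4 hours at r = 0.012.
N(11.3) = 1.182108×10^6·e^(0.012×4.4) = 1.182108×10^6·e^0.0528 = 1.2462×10^6.

1246200 cells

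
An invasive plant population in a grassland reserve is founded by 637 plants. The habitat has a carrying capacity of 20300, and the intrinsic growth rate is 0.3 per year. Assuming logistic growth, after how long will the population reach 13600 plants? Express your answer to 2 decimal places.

13.79 years

A = (K − N₀)/N₀ = (20300 − 637)/637 = 30.868.
Solve 20300/(1 + 30.868·e^(−0.3t)) = 13600: 1 + 30.868·e^(−0.3t) = 1.4926, so e^(−0.3t) = 0.0159597.
−0.3·t = ln(0.0159597) = -4.1377, so t = 4.1377/0.3 = 13.792.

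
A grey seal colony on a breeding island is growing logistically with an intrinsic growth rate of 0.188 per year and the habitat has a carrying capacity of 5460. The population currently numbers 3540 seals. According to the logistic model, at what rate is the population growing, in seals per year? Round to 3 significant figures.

234 seals per year

dN/dt = rN(1 − N/K) = 0.188 × 3540 × (1 − 3540/5460).
1 − 3540/5460 = 0.35165; dN/dt = 0.188 × 3540 × 0.35165 = 234.03.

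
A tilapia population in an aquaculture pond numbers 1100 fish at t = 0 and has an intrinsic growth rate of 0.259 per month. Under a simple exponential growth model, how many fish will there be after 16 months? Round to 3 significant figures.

69400 fish

N(t) = N₀·e^(rt) = 1100 × e^(0.259×16) = 1100 × e^4.144.
e^4.144 ≈ 63.055, so N ≈ 1100 × 63.055 = 69360.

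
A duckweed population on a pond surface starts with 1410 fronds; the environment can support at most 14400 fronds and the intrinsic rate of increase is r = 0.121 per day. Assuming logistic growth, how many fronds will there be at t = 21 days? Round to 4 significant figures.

8344 fronds

A = (K − N₀)/N₀ = (14400 − 1410)/1410 = 9.2128.
N(t) = K/(1 + A·e^(−rt)) = 14400/(1 + 9.2128×e^(−0.121×21)).
e^(−2.541) = 0.078788; denominator = 1 + 9.2128×0.078788 = 1.7259.
N = 14400/1.7259 = 8343.71.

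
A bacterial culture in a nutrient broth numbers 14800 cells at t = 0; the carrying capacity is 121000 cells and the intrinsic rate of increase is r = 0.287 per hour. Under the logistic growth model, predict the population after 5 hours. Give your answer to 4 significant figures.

44670 cells

A = (K − N₀)/N₀ = (121000 − 14800)/14800 = 7.1757.
N(t) = K/(1 + A·e^(−rt)) = 121000/(1 + 7.1757×e^(−0.287×5)).
e^(−1.435) = 0.23812; denominator = 1 + 7.1757×0.23812 = 2.7086.
N = 121000/2.7086 = 44671.9.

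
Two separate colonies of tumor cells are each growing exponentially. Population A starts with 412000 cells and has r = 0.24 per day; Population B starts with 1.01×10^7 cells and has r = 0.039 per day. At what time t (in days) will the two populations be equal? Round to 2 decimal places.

15.92 days

Set 412000·e^(0.24t) = 1.01×10^7·e^(0.039t).
e^((0.24 − 0.039)t) = 1.01×10^7/412000 → e^(0.201·t) = 24.515.
0.201·t = ln(24.515) = 3.1993, so t = 3.1993/0.201 = 15.917.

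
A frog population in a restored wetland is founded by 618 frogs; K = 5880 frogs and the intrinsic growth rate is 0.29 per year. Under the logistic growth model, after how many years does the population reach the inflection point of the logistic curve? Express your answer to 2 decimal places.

Logistic growth is fastest at N = K/2 = 2940.
A = (K − N₀)/N₀ = 8.5146. Set K/(1 + A·e^(−rt)) = K/2 → A·e^(−rt) = 1.
e^(−0.29t) = 1/8.5146 = 0.117446, so t = ln(8.5146)/0.29 = 2.1418/0.29 = 7.3854.

7.39 years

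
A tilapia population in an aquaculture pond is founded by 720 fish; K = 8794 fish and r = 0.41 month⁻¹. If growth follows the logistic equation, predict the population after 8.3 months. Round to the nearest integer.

A = (K − N₀)/N₀ = (8794 − 720)/720 = 11.214.
N(t) = K/(1 + A·e^(−rt)) = 8794/(1 + 11.214×e^(−0.41×8.3)).
e^(−3.403) = 0.033273; denominator = 1 + 11.214×0.033273 = 1.3731.
N = 8794/1.3731 = 6404.38.

6404 fish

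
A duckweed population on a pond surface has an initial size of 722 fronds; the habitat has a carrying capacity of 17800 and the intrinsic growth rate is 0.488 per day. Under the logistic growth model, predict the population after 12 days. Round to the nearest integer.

A = (K − N₀)/N₀ = (17800 − 722)/722 = 23.654.
N(t) = K/(1 + A·e^(−rt)) = 17800/(1 + 23.654×e^(−0.488×12)).
e^(−5.856) = 0.0028627; denominator = 1 + 23.654×0.0028627 = 1.0677.
N = 17800/1.0677 = 16671.1.

16671 fronds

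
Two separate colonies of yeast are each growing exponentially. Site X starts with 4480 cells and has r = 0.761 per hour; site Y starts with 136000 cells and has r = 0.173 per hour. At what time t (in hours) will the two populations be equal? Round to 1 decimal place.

5.8 hours

Set 4480·e^(0.761t) = 136000·e^(0.173t).
e^((0.761 − 0.173)t) = 136000/4480 → e^(0.588·t) = 30.357.
0.588·t = ln(30.357) = 3.413, so t = 3.413/0.588 = 5.8045.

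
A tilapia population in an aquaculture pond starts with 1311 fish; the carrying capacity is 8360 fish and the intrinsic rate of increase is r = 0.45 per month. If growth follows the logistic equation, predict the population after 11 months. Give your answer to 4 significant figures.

A = (K − N₀)/N₀ = (8360 − 1311)/1311 = 5.3768.
N(t) = K/(1 + A·e^(−rt)) = 8360/(1 + 5.3768×e^(−0.45×11)).
e^(−4.95) = 0.0070834; denominator = 1 + 5.3768×0.0070834 = 1.0381.
N = 8360/1.0381 = 8053.28.

8053 fish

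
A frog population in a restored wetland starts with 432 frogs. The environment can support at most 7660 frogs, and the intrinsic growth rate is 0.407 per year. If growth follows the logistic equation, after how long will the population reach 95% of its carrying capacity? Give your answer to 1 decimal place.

14.2 years

A = (K − N₀)/N₀ = (7660 − 432)/432 = 16.731.
Solve 7660/(1 + 16.731·e^(−0.407t)) = 7277: 1 + 16.731·e^(−0.407t) = 1.0526, so e^(−0.407t) = 0.00314566.
−0.407·t = ln(0.00314566) = -5.7617, so t = 5.7617/0.407 = 14.157.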